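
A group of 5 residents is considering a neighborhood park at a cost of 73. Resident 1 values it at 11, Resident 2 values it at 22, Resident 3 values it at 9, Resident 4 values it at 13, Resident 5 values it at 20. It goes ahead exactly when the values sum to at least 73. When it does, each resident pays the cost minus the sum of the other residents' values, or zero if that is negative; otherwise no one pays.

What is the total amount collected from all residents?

Total value 75 ≥ cost 73, so it is built.
Resident 1: others sum to 64; max(0, 73 - 64) = 9.
Resident 2: others sum to 53; max(0, 73 - 53) = 20.
Resident 3: others sum to 66; max(0, 73 - 66) = 7.
Resident 4: others sum to 62; max(0, 73 - 62) = 11.
Resident 5: others sum to 55; max(0, 73 - 55) = 18.
Total collected = 9 + 20 + 7 + 11 + 18 = 65.

65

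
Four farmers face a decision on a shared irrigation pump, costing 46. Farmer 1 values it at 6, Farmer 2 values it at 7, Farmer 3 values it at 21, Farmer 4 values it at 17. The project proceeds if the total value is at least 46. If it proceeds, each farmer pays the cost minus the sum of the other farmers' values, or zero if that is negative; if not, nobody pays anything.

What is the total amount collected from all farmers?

31

Total value 51 ≥ cost 46, so it is built.
Farmer 1: others sum to 45; max(0, 46 - 45) = 1.
Farmer 2: others sum to 44; max(0, 46 - 44) = 2.
Farmer 3: others sum to 30; max(0, 46 - 30) = 16.
Farmer 4: others sum to 34; max(0, 46 - 34) = 12.
Total collected = 1 + 2 + 16 + 12 = 31.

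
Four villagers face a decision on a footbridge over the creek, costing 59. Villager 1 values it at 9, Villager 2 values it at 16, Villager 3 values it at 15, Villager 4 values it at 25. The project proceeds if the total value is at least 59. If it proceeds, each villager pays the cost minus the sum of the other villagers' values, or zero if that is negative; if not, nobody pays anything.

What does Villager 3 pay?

Total value 65 ≥ cost 59, so the project is built.
The other villagers' values sum to 50.
Cost minus that sum is 59 - 50 = 9.

9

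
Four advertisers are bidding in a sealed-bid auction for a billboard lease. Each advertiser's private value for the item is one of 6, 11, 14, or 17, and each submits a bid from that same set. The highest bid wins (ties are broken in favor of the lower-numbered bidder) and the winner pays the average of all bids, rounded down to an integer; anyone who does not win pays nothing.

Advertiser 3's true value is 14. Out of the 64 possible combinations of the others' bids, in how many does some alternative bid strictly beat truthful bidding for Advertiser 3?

Others bid (6, 6, 6): truth gives 6; bid 11 gives 7 > 6. Violating.
Others bid (6, 6, 11): truth gives 5; bid 11 gives 6 > 5. Violating.
Others bid (6, 6, 17): truth gives 0; bid 17 gives 3 > 0. Violating.
Others bid (6, 11, 17): truth gives 0; bid 17 gives 2 > 0. Violating.
Others bid (6, 6, 14): truth gives 4; no alternative beats it.
Others bid (6, 11, 6): truth gives 5; no alternative beats it.
(Checking all 64 profiles: 18 have a profitable deviation, 46 do not.)

18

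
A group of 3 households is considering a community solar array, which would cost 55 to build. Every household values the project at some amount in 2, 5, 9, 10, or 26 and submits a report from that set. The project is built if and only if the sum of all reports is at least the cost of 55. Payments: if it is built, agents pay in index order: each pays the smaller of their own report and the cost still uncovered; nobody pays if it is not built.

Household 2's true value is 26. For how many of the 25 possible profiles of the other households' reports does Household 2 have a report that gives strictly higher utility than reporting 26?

1

Others report (26, 26): truth gives 0; report 5 gives 21 > 0. Violating.
Others report (2, 2): truth gives 0; no alternative beats it.
Others report (2, 5): truth gives 0; no alternative beats it.
(Checking all 25 profiles: 1 has a profitable deviation, 24 do not.)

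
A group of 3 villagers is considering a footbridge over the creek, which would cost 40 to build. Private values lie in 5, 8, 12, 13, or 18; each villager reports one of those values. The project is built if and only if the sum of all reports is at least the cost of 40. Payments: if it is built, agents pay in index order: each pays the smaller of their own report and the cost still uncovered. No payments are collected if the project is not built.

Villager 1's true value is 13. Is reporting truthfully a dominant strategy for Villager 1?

Consider the case where Villager 2 reports 12 and Villager 3 reports 18.
Truthful report 13: project built, pays 13, utility 13 - 13 = 0.
Report 12 instead: project built, pays 12, utility 13 - 12 = 1.
Since 1 > 0, reporting 12 is strictly better here, so truthful reporting is not dominant.

No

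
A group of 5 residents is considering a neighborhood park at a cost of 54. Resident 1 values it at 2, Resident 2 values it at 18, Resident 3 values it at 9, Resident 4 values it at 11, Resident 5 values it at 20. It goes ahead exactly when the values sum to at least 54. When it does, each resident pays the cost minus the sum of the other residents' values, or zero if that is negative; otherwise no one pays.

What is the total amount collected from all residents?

34

Total value 60 ≥ cost 54, so it is built.
Resident 1: others sum to 58; max(0, 54 - 58) = 0.
Resident 2: others sum to 42; max(0, 54 - 42) = 12.
Resident 3: others sum to 51; max(0, 54 - 51) = 3.
Resident 4: others sum to 49; max(0, 54 - 49) = 5.
Resident 5: others sum to 40; max(0, 54 - 40) = 14.
Total collected = 0 + 12 + 3 + 5 + 14 = 34.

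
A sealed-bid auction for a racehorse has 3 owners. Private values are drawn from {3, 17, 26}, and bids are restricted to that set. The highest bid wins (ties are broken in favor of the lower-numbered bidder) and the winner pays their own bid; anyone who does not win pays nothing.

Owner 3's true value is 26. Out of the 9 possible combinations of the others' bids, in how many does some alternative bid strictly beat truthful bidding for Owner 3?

1

Others bid (3, 3): truth gives 0; bid 17 gives 9 > 0. Violating.
Others bid (3, 17): truth gives 0; no alternative beats it.
Others bid (3, 26): truth gives 0; no alternative beats it.
(Checking all 9 profiles: 1 has a profitable deviation, 8 do not.)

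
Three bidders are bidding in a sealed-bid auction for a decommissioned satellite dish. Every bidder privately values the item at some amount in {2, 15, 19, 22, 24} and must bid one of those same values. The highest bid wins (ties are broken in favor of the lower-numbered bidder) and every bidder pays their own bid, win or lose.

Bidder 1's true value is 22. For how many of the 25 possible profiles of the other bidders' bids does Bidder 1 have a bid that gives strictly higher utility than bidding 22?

Others bid (2, 2): truth gives 0; bid 2 gives 20 > 0. Violating.
Others bid (2, 15): truth gives 0; bid 15 gives 7 > 0. Violating.
Others bid (2, 19): truth gives 0; bid 19 gives 3 > 0. Violating.
Others bid (2, 24): truth gives -22; bid 2 gives -2 > -22. Violating.
Others bid (2, 22): truth gives 0; no alternative beats it.
Others bid (15, 22): truth gives 0; no alternative beats it.
(Checking all 25 profiles: 18 have a profitable deviation, 7 do not.)

18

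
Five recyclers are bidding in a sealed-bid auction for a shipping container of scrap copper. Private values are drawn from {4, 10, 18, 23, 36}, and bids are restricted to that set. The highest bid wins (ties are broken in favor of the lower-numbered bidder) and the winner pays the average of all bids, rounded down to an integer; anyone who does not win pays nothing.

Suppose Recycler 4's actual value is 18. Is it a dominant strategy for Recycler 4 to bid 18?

Consider the case where Recycler 1 bids 4, Recycler 2 bids 4, Recycler 3 bids 4 and Recycler 5 bids 4.
Truthful bid 18: wins, pays 6, utility 18 - 6 = 12.
Bid 10 instead: wins, pays 5, utility 18 - 5 = 13.
Since 13 > 12, bidding 10 is strictly better here, so truthful bidding is not dominant.

No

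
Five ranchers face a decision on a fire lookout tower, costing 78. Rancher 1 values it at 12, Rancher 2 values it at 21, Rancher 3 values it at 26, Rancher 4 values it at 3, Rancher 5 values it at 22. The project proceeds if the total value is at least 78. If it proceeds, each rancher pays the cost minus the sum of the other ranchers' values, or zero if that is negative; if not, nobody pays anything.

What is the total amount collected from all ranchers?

Total value 84 ≥ cost 78, so it is built.
Rancher 1: others sum to 72; max(0, 78 - 72) = 6.
Rancher 2: others sum to 63; max(0, 78 - 63) = 15.
Rancher 3: others sum to 58; max(0, 78 - 58) = 20.
Rancher 4: others sum to 81; max(0, 78 - 81) = 0.
Rancher 5: others sum to 62; max(0, 78 - 62) = 16.
Total collected = 6 + 15 + 20 + 0 + 16 = 57.

57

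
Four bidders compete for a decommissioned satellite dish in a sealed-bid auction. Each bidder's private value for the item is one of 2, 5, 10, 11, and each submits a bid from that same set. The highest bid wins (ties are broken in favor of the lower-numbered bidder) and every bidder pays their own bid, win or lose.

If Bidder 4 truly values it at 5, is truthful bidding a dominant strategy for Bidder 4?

No

Consider the case where Bidder 1 bids 2, Bidder 2 bids 2 and Bidder 3 bids 5.
Truthful bid 5: loses but pays 5, utility -5.
Bid 2 instead: loses but pays 2, utility -2.
Since -2 > -5, bidding 2 is strictly better here, so truthful bidding is not dominant.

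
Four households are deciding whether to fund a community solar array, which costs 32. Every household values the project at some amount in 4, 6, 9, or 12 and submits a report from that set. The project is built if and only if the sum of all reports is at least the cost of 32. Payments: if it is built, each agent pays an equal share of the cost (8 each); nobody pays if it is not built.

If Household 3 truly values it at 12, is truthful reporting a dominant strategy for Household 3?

Check each profile of the others' reports and compare truth against every alternative report.
Others report (4, 4, 12): truth gives 4, best alternative gives 0.
Others report (4, 6, 12): truth gives 4, best alternative gives 0.
Others report (4, 9, 9): truth gives 4, best alternative gives 0.
Others report (4, 12, 4): truth gives 4, best alternative gives 0.
Others report (4, 12, 6): truth gives 4, best alternative gives 0.
Others report (6, 4, 12): truth gives 4, best alternative gives 0.
(Remaining 58 profiles checked similarly; truth is weakly best in each.)
In every case the truthful report is at least as good as any alternative, so it is a dominant strategy.

Yes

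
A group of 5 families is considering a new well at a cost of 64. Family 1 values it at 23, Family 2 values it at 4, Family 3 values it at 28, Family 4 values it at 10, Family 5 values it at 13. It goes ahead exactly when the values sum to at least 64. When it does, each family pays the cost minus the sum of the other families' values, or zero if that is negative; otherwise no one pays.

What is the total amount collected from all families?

Total value 78 ≥ cost 64, so it is built.
Family 1: others sum to 55; max(0, 64 - 55) = 9.
Family 2: others sum to 74; max(0, 64 - 74) = 0.
Family 3: others sum to 50; max(0, 64 - 50) = 14.
Family 4: others sum to 68; max(0, 64 - 68) = 0.
Family 5: others sum to 65; max(0, 64 - 65) = 0.
Total collected = 9 + 0 + 14 + 0 + 0 = 23.

23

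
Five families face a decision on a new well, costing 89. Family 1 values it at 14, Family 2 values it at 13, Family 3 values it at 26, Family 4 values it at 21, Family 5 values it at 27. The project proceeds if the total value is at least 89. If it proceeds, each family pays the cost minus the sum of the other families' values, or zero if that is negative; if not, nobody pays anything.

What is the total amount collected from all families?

Total value 101 ≥ cost 89, so it is built.
Family 1: others sum to 87; max(0, 89 - 87) = 2.
Family 2: others sum to 88; max(0, 89 - 88) = 1.
Family 3: others sum to 75; max(0, 89 - 75) = 14.
Family 4: others sum to 80; max(0, 89 - 80) = 9.
Family 5: others sum to 74; max(0, 89 - 74) = 15.
Total collected = 2 + 1 + 14 + 9 + 15 = 41.

41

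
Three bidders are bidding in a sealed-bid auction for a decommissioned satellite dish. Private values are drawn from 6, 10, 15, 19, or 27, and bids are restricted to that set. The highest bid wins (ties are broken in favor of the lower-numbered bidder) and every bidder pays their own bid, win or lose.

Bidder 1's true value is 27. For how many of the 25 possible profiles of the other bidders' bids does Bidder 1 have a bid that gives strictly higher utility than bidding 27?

16

Others bid (6, 6): truth gives 0; bid 6 gives 21 > 0. Violating.
Others bid (6, 10): truth gives 0; bid 10 gives 17 > 0. Violating.
Others bid (6, 15): truth gives 0; bid 15 gives 12 > 0. Violating.
Others bid (6, 19): truth gives 0; bid 19 gives 8 > 0. Violating.
Others bid (6, 27): truth gives 0; no alternative beats it.
Others bid (10, 27): truth gives 0; no alternative beats it.
(Checking all 25 profiles: 16 have a profitable deviation, 9 do not.)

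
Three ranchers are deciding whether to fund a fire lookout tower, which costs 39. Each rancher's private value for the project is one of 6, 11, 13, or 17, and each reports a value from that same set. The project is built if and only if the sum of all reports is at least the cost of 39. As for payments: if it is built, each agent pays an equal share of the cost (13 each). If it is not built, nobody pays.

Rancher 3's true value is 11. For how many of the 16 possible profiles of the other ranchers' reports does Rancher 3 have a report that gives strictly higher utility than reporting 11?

4

Others report (11, 17): truth gives -2; report 6 gives 0 > -2. Violating.
Others report (13, 17): truth gives -2; report 6 gives 0 > -2. Violating.
Others report (17, 11): truth gives -2; report 6 gives 0 > -2. Violating.
Others report (17, 13): truth gives -2; report 6 gives 0 > -2. Violating.
Others report (6, 6): truth gives 0; no alternative beats it.
Others report (6, 11): truth gives 0; no alternative beats it.
(Checking all 16 profiles: 4 have a profitable deviation, 12 do not.)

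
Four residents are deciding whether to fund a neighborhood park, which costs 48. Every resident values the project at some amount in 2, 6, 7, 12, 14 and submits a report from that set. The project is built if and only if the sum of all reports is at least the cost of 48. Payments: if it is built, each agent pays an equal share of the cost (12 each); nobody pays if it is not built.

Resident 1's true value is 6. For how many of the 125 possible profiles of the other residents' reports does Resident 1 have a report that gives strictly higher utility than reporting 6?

1

Others report (14, 14, 14): truth gives -6; report 2 gives 0 > -6. Violating.
Others report (2, 2, 2): truth gives 0; no alternative beats it.
Others report (2, 2, 6): truth gives 0; no alternative beats it.
(Checking all 125 profiles: 1 has a profitable deviation, 124 do not.)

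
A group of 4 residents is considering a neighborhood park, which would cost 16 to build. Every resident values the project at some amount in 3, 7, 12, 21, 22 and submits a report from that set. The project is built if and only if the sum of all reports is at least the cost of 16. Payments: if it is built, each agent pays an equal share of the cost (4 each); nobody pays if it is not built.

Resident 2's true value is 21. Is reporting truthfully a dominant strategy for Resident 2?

Check each profile of the others' reports and compare truth against every alternative report.
Others report (3, 3, 3): truth gives 17, best alternative gives 17.
Others report (3, 3, 7): truth gives 17, best alternative gives 17.
Others report (3, 3, 12): truth gives 17, best alternative gives 17.
Others report (3, 3, 21): truth gives 17, best alternative gives 17.
Others report (3, 3, 22): truth gives 17, best alternative gives 17.
Others report (3, 7, 3): truth gives 17, best alternative gives 17.
(Remaining 119 profiles checked similarly; truth is weakly best in each.)
In every case the truthful report is at least as good as any alternative, so it is a dominant strategy.

Yes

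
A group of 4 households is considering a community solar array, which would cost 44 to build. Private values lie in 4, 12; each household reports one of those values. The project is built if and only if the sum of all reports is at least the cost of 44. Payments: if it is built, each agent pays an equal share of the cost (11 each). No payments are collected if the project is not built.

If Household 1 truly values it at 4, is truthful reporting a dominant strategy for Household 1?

Yes

Check each profile of the others' reports and compare truth against every alternative report.
Others report (12, 12, 12): truth gives 0, best alternative gives -7.
Others report (4, 4, 4): truth gives 0, best alternative gives 0.
Others report (4, 4, 12): truth gives 0, best alternative gives 0.
Others report (4, 12, 4): truth gives 0, best alternative gives 0.
Others report (4, 12, 12): truth gives 0, best alternative gives 0.
Others report (12, 4, 4): truth gives 0, best alternative gives 0.
(Remaining 2 profiles checked similarly; truth is weakly best in each.)
In every case the truthful report is at least as good as any alternative, so it is a dominant strategy.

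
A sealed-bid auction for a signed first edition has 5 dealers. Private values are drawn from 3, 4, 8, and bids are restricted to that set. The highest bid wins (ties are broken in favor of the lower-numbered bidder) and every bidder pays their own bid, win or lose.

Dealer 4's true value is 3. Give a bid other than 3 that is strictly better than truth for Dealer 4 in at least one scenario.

4

Suppose Dealer 1 bids 3, Dealer 2 bids 3, Dealer 3 bids 3 and Dealer 5 bids 3.
Bid 3: loses but pays 3, utility -3.
Bid 4: wins, pays 4, utility 3 - 4 = -1.
So bidding 4 beats truth here (-1 > -3).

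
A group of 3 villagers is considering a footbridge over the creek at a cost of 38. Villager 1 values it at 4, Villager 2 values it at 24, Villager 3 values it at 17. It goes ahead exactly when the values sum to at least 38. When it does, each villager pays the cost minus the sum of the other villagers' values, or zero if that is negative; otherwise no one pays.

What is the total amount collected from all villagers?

27

Total value 45 ≥ cost 38, so it is built.
Villager 1: others sum to 41; max(0, 38 - 41) = 0.
Villager 2: others sum to 21; max(0, 38 - 21) = 17.
Villager 3: others sum to 28; max(0, 38 - 28) = 10.
Total collected = 0 + 17 + 10 = 27.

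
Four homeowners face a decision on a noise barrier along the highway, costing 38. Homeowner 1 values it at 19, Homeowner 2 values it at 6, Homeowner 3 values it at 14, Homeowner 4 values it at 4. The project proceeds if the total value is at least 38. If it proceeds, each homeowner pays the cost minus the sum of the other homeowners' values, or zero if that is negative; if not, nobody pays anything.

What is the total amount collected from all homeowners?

24

Total value 43 ≥ cost 38, so it is built.
Homeowner 1: others sum to 24; max(0, 38 - 24) = 14.
Homeowner 2: others sum to 37; max(0, 38 - 37) = 1.
Homeowner 3: others sum to 29; max(0, 38 - 29) = 9.
Homeowner 4: others sum to 39; max(0, 38 - 39) = 0.
Total collected = 14 + 1 + 9 + 0 = 24.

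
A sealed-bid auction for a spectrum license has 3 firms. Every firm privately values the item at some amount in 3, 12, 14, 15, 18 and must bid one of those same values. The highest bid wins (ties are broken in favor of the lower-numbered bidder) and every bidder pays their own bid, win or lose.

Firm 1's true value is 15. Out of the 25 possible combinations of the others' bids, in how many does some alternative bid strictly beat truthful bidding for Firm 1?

Others bid (3, 3): truth gives 0; bid 3 gives 12 > 0. Violating.
Others bid (3, 12): truth gives 0; bid 12 gives 3 > 0. Violating.
Others bid (3, 14): truth gives 0; bid 14 gives 1 > 0. Violating.
Others bid (3, 18): truth gives -15; bid 3 gives -3 > -15. Violating.
Others bid (3, 15): truth gives 0; no alternative beats it.
Others bid (12, 15): truth gives 0; no alternative beats it.
(Checking all 25 profiles: 18 have a profitable deviation, 7 do not.)

18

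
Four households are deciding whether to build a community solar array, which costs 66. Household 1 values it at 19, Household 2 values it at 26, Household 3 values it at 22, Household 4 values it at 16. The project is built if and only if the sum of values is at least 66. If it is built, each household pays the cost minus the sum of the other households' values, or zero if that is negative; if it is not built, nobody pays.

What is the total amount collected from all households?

Total value 83 ≥ cost 66, so it is built.
Household 1: others sum to 64; max(0, 66 - 64) = 2.
Household 2: others sum to 57; max(0, 66 - 57) = 9.
Household 3: others sum to 61; max(0, 66 - 61) = 5.
Household 4: others sum to 67; max(0, 66 - 67) = 0.
Total collected = 2 + 9 + 5 + 0 = 16.

16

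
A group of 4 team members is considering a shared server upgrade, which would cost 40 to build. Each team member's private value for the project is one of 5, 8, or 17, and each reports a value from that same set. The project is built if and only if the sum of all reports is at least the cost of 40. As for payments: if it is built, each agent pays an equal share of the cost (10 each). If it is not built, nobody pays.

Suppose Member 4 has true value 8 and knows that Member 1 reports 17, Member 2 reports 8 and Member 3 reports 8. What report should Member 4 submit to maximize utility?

Report 5: project not built, utility 0.
Report 8: project built, pays 10, utility 8 - 10 = -2.
Report 17: project built, pays 10, utility 8 - 10 = -2.
The best choice is 5 with utility 0.

5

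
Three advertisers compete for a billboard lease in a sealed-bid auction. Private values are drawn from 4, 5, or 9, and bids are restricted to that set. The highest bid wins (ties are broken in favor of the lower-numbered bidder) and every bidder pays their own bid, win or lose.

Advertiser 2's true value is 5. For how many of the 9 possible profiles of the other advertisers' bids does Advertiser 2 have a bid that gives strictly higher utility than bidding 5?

Others bid (4, 9): truth gives -5; bid 4 gives -4 > -5. Violating.
Others bid (5, 4): truth gives -5; bid 4 gives -4 > -5. Violating.
Others bid (5, 5): truth gives -5; bid 4 gives -4 > -5. Violating.
Others bid (5, 9): truth gives -5; bid 4 gives -4 > -5. Violating.
Others bid (4, 4): truth gives 0; no alternative beats it.
Others bid (4, 5): truth gives 0; no alternative beats it.
(Checking all 9 profiles: 7 have a profitable deviation, 2 do not.)

7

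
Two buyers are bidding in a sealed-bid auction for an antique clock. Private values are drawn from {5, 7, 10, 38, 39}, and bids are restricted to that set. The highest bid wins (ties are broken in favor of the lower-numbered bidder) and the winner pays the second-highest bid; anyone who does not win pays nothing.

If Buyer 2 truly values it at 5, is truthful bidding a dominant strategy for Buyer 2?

Check each profile of the others' bids and compare truth against every alternative bid.
Others bid (5): truth gives 0, best alternative gives 0.
Others bid (7): truth gives 0, best alternative gives 0.
Others bid (10): truth gives 0, best alternative gives 0.
Others bid (38): truth gives 0, best alternative gives 0.
Others bid (39): truth gives 0, best alternative gives 0.
In every case the truthful bid is at least as good as any alternative, so it is a dominant strategy.

Yes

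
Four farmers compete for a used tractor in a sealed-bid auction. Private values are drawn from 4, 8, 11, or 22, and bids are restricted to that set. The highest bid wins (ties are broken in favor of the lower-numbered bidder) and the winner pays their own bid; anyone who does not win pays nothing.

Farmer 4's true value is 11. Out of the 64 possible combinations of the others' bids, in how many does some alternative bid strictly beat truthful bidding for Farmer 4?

1

Others bid (4, 4, 4): truth gives 0; bid 8 gives 3 > 0. Violating.
Others bid (4, 4, 8): truth gives 0; no alternative beats it.
Others bid (4, 4, 11): truth gives 0; no alternative beats it.
(Checking all 64 profiles: 1 has a profitable deviation, 63 do not.)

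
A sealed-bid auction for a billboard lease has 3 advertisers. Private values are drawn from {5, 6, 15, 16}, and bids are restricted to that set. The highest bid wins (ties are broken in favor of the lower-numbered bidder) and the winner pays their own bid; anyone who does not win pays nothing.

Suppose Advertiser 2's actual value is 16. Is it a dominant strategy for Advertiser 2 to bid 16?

No

Consider the case where Advertiser 1 bids 5 and Advertiser 3 bids 5.
Truthful bid 16: wins, pays 16, utility 16 - 16 = 0.
Bid 6 instead: wins, pays 6, utility 16 - 6 = 10.
Since 10 > 0, bidding 6 is strictly better here, so truthful bidding is not dominant.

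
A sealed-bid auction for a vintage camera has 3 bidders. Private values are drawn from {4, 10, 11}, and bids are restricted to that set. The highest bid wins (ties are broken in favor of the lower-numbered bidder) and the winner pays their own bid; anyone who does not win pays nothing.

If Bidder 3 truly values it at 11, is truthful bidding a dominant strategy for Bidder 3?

No

Consider the case where Bidder 1 bids 4 and Bidder 2 bids 4.
Truthful bid 11: wins, pays 11, utility 11 - 11 = 0.
Bid 10 instead: wins, pays 10, utility 11 - 10 = 1.
Since 1 > 0, bidding 10 is strictly better here, so truthful bidding is not dominant.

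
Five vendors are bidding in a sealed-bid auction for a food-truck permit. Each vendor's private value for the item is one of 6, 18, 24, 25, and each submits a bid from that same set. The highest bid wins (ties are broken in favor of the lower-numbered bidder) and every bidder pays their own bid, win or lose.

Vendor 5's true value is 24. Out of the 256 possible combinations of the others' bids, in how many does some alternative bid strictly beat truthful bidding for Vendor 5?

241

Others bid (6, 6, 6, 6): truth gives 0; bid 18 gives 6 > 0. Violating.
Others bid (6, 6, 6, 24): truth gives -24; bid 25 gives -1 > -24. Violating.
Others bid (6, 6, 6, 25): truth gives -24; bid 6 gives -6 > -24. Violating.
Others bid (6, 6, 18, 24): truth gives -24; bid 25 gives -1 > -24. Violating.
Others bid (6, 6, 6, 18): truth gives 0; no alternative beats it.
Others bid (6, 6, 18, 6): truth gives 0; no alternative beats it.
(Checking all 256 profiles: 241 have a profitable deviation, 15 do not.)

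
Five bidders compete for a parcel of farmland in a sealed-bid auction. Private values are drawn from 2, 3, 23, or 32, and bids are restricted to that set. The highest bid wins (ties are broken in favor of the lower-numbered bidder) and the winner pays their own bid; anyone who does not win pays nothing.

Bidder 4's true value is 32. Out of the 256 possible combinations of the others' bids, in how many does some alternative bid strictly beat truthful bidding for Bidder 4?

24

Others bid (2, 2, 2, 2): truth gives 0; bid 3 gives 29 > 0. Violating.
Others bid (2, 2, 2, 3): truth gives 0; bid 3 gives 29 > 0. Violating.
Others bid (2, 2, 2, 23): truth gives 0; bid 23 gives 9 > 0. Violating.
Others bid (2, 2, 3, 2): truth gives 0; bid 23 gives 9 > 0. Violating.
Others bid (2, 2, 2, 32): truth gives 0; no alternative beats it.
Others bid (2, 2, 3, 32): truth gives 0; no alternative beats it.
(Checking all 256 profiles: 24 have a profitable deviation, 232 do not.)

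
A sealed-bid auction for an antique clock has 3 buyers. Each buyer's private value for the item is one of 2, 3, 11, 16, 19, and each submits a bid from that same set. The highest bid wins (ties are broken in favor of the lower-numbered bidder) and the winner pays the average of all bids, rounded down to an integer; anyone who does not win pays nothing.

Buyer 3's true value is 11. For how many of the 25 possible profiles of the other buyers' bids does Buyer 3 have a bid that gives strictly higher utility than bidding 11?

Others bid (2, 2): truth gives 6; bid 3 gives 9 > 6. Violating.
Others bid (2, 11): truth gives 0; bid 16 gives 2 > 0. Violating.
Others bid (3, 11): truth gives 0; bid 16 gives 1 > 0. Violating.
Others bid (11, 2): truth gives 0; bid 16 gives 2 > 0. Violating.
Others bid (2, 3): truth gives 6; no alternative beats it.
Others bid (2, 16): truth gives 0; no alternative beats it.
(Checking all 25 profiles: 5 have a profitable deviation, 20 do not.)

5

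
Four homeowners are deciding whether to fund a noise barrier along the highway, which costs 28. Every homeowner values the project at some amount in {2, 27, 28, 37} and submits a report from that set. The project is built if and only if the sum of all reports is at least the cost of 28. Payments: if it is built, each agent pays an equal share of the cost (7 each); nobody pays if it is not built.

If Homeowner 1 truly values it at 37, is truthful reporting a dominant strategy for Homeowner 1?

Yes

Check each profile of the others' reports and compare truth against every alternative report.
Others report (2, 2, 2): truth gives 30, best alternative gives 30.
Others report (2, 2, 27): truth gives 30, best alternative gives 30.
Others report (2, 2, 28): truth gives 30, best alternative gives 30.
Others report (2, 2, 37): truth gives 30, best alternative gives 30.
Others report (2, 27, 2): truth gives 30, best alternative gives 30.
Others report (2, 27, 27): truth gives 30, best alternative gives 30.
(Remaining 58 profiles checked similarly; truth is weakly best in each.)
In every case the truthful report is at least as good as any alternative, so it is a dominant strategy.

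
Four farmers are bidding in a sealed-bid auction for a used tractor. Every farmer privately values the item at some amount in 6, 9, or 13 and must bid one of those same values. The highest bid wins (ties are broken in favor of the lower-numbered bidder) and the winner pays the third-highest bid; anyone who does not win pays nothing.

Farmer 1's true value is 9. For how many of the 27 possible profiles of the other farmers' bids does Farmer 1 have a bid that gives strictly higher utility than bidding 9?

Others bid (6, 6, 13): truth gives 0; bid 13 gives 3 > 0. Violating.
Others bid (6, 13, 6): truth gives 0; bid 13 gives 3 > 0. Violating.
Others bid (13, 6, 6): truth gives 0; bid 13 gives 3 > 0. Violating.
Others bid (6, 6, 6): truth gives 3; no alternative beats it.
Others bid (6, 6, 9): truth gives 3; no alternative beats it.
(Checking all 27 profiles: 3 have a profitable deviation, 24 do not.)

3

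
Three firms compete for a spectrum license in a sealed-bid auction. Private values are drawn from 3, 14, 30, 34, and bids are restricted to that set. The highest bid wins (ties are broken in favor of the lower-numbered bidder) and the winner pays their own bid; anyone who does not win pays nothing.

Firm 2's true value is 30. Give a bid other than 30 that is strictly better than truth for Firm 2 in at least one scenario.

Suppose Firm 1 bids 3 and Firm 3 bids 3.
Bid 30: wins, pays 30, utility 30 - 30 = 0.
Bid 14: wins, pays 14, utility 30 - 14 = 16.
So bidding 14 beats truth here (16 > 0).

14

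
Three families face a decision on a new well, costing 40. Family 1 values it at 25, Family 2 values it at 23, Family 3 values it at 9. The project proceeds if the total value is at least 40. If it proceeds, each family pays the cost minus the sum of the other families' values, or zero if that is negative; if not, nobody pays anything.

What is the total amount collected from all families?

Total value 57 ≥ cost 40, so it is built.
Family 1: others sum to 32; max(0, 40 - 32) = 8.
Family 2: others sum to 34; max(0, 40 - 34) = 6.
Family 3: others sum to 48; max(0, 40 - 48) = 0.
Total collected = 8 + 6 + 0 = 14.

14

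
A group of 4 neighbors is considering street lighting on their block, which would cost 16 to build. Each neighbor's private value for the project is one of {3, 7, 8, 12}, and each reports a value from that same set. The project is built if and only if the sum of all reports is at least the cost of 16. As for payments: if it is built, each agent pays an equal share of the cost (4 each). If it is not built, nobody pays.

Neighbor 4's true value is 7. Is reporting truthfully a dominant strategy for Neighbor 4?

Check each profile of the others' reports and compare truth against every alternative report.
Others report (3, 3, 3): truth gives 3, best alternative gives 3.
Others report (3, 3, 7): truth gives 3, best alternative gives 3.
Others report (3, 3, 8): truth gives 3, best alternative gives 3.
Others report (3, 3, 12): truth gives 3, best alternative gives 3.
Others report (3, 7, 3): truth gives 3, best alternative gives 3.
Others report (3, 7, 7): truth gives 3, best alternative gives 3.
(Remaining 58 profiles checked similarly; truth is weakly best in each.)
In every case the truthful report is at least as good as any alternative, so it is a dominant strategy.

Yes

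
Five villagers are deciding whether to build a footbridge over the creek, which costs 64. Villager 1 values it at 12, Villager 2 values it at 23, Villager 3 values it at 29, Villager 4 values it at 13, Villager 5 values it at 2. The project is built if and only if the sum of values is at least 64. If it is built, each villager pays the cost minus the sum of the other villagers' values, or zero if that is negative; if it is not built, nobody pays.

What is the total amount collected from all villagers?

22

Total value 79 ≥ cost 64, so it is built.
Villager 1: others sum to 67; max(0, 64 - 67) = 0.
Villager 2: others sum to 56; max(0, 64 - 56) = 8.
Villager 3: others sum to 50; max(0, 64 - 50) = 14.
Villager 4: others sum to 66; max(0, 64 - 66) = 0.
Villager 5: others sum to 77; max(0, 64 - 77) = 0.
Total collected = 0 + 8 + 14 + 0 + 0 = 22.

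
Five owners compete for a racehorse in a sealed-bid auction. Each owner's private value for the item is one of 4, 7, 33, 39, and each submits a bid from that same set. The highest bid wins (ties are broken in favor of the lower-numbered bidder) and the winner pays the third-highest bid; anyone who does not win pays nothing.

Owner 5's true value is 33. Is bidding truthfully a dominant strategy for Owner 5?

Consider the case where Owner 1 bids 4, Owner 2 bids 4, Owner 3 bids 4 and Owner 4 bids 33.
Truthful bid 33: loses, pays 0, utility 0.
Bid 39 instead: wins, pays 4, utility 33 - 4 = 29.
Since 29 > 0, bidding 39 is strictly better here, so truthful bidding is not dominant.

No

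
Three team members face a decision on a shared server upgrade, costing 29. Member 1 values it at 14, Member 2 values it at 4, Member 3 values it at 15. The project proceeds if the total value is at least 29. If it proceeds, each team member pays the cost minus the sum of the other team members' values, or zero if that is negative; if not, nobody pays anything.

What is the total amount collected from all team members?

Total value 33 ≥ cost 29, so it is built.
Member 1: others sum to 19; max(0, 29 - 19) = 10.
Member 2: others sum to 29; max(0, 29 - 29) = 0.
Member 3: others sum to 18; max(0, 29 - 18) = 11.
Total collected = 10 + 0 + 11 = 21.

21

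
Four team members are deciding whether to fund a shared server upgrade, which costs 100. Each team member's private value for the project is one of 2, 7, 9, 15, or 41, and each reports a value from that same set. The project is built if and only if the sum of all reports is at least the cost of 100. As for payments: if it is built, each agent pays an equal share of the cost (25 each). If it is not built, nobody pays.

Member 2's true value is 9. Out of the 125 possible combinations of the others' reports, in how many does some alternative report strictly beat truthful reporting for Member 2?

6

Others report (9, 41, 41): truth gives -16; report 2 gives 0 > -16. Violating.
Others report (15, 41, 41): truth gives -16; report 2 gives 0 > -16. Violating.
Others report (41, 9, 41): truth gives -16; report 2 gives 0 > -16. Violating.
Others report (41, 15, 41): truth gives -16; report 2 gives 0 > -16. Violating.
Others report (2, 2, 2): truth gives 0; no alternative beats it.
Others report (2, 2, 7): truth gives 0; no alternative beats it.
(Checking all 125 profiles: 6 have a profitable deviation, 119 do not.)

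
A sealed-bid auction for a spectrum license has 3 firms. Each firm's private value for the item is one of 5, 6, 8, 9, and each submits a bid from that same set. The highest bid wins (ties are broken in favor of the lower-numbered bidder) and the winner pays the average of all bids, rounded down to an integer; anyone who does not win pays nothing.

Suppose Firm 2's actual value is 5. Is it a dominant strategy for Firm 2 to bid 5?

Yes

Check each profile of the others' bids and compare truth against every alternative bid.
Others bid (5, 5): truth gives 0, best alternative gives 0.
Others bid (5, 6): truth gives 0, best alternative gives 0.
Others bid (5, 8): truth gives 0, best alternative gives 0.
Others bid (5, 9): truth gives 0, best alternative gives 0.
Others bid (6, 5): truth gives 0, best alternative gives 0.
Others bid (6, 6): truth gives 0, best alternative gives 0.
(Remaining 10 profiles checked similarly; truth is weakly best in each.)
In every case the truthful bid is at least as good as any alternative, so it is a dominant strategy.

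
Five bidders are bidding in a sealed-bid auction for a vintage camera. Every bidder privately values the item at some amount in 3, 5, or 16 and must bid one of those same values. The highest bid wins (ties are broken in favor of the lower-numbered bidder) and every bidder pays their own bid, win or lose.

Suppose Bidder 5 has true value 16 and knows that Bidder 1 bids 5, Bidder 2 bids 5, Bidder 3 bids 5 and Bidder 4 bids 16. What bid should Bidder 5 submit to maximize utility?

Bid 3: loses but pays 3, utility -3.
Bid 5: loses but pays 5, utility -5.
Bid 16: loses but pays 16, utility -16.
The best choice is 3 with utility -3.

3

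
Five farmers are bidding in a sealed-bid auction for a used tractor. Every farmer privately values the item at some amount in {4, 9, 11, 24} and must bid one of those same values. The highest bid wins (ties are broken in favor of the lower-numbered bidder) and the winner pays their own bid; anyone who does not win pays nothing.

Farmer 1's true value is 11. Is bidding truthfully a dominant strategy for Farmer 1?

Consider the case where Farmer 2 bids 4, Farmer 3 bids 4, Farmer 4 bids 4 and Farmer 5 bids 4.
Truthful bid 11: wins, pays 11, utility 11 - 11 = 0.
Bid 4 instead: wins, pays 4, utility 11 - 4 = 7.
Since 7 > 0, bidding 4 is strictly better here, so truthful bidding is not dominant.

No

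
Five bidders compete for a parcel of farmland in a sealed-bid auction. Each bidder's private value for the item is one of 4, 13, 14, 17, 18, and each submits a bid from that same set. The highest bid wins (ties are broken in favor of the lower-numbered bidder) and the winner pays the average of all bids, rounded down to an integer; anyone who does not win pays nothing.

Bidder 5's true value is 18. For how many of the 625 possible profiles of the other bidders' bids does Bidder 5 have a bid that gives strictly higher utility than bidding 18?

16

Others bid (4, 4, 4, 4): truth gives 12; bid 13 gives 13 > 12. Violating.
Others bid (4, 4, 4, 13): truth gives 10; bid 14 gives 11 > 10. Violating.
Others bid (4, 4, 13, 4): truth gives 10; bid 14 gives 11 > 10. Violating.
Others bid (4, 4, 13, 13): truth gives 8; bid 14 gives 9 > 8. Violating.
Others bid (4, 4, 4, 14): truth gives 10; no alternative beats it.
Others bid (4, 4, 4, 17): truth gives 9; no alternative beats it.
(Checking all 625 profiles: 16 have a profitable deviation, 609 do not.)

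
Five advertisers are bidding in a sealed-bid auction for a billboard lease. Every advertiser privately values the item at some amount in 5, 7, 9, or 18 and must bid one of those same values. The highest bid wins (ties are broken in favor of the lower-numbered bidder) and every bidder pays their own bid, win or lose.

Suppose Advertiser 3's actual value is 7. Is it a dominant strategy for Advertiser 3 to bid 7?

No

Consider the case where Advertiser 1 bids 5, Advertiser 2 bids 5, Advertiser 4 bids 5 and Advertiser 5 bids 9.
Truthful bid 7: loses but pays 7, utility -7.
Bid 5 instead: loses but pays 5, utility -5.
Since -5 > -7, bidding 5 is strictly better here, so truthful bidding is not dominant.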